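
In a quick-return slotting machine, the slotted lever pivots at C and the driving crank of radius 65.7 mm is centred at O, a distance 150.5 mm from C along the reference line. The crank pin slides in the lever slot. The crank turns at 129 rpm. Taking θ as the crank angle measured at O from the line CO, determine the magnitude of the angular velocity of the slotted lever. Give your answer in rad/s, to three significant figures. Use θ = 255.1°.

ω = 13.51 rad/s (from 129 rpm).
Crank pin A relative to C: A = (d + r cosθ, r sinθ); lever angle φ = atan2(r sinθ, d + r cosθ).
Differentiating tanφ: φ̇ = rω(d cosθ + r)/(d² + r² + 2dr cosθ).
d² + r² + 2dr cosθ = |CA|² = 0.0218818 m²;  d cosθ + r = +0.027002 m.
|ω_lever| = |0.0657·13.51·+0.027002| / 0.0218818 = 1.0952 rad/s.

1.10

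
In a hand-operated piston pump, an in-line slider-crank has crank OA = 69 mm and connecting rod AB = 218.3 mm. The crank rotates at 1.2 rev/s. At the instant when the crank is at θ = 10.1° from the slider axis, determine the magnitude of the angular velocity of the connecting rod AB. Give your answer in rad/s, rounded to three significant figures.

2.35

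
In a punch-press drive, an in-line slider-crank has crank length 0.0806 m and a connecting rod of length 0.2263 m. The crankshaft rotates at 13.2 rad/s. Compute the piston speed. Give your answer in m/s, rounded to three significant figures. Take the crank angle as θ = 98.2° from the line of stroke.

ω = 13.2 rad/s
For an in-line slider-crank, x = r cosθ + √(L² − r² sin²θ), so v = −rω sinθ·[1 + r cosθ/√(L² − r² sin²θ)].
With r = 0.0806 m, L = 0.2263 m, θ = 98.2°: √(L² − r² sin²θ) = 0.21177 m.
v = −0.0806·13.2·0.98978·[1 + 0.0806·-0.14263/0.21177] = -0.99588 m/s.
|v| = 0.99588 m/s.

0.996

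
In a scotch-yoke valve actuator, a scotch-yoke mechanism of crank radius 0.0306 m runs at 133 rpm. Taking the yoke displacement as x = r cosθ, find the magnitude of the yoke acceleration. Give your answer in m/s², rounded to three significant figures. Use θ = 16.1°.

ω = 13.93 rad/s (from 133 rpm).
x = r cosθ ⇒ ẍ = −rω² cosθ (ω constant).
|a| = rω²|cosθ| = 0.0306·(13.93)²·|cos 16.1°| = 5.703 m/s².

5.70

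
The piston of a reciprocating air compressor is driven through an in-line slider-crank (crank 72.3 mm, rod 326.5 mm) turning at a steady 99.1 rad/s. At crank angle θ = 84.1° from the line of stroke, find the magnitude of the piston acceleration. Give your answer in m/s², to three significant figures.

84.7

ω = 99.1 rad/s
x(θ) = r cosθ + √(L² − r² sin²θ); with ω constant, a = ω²·d²x/dθ².
d²x/dθ² = −r cosθ − r²(cos2θ)/√u − r⁴ sin²2θ/(4u^{3/2}),  u = L² − r² sin²θ = 0.10143 m².
Substituting r = 0.0723 m, L = 0.3265 m, θ = 84.1°: d²x/dθ² = +0.0086256 m.
a = ω²·d²x/dθ² = (99.1)²·(+0.0086256) = +84.71 m/s²;  |a| = 84.71 m/s².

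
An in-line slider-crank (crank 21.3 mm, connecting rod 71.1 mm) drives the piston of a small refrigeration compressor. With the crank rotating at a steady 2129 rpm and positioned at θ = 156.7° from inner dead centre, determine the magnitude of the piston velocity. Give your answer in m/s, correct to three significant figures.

1.36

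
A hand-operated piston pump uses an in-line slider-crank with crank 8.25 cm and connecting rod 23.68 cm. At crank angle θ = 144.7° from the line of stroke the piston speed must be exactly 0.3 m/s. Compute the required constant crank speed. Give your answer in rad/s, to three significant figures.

8.87

For an in-line slider-crank, |v_piston| = rω|sinθ|·[1 + r cosθ/√(L² − r² sin²θ)].
With r = 0.0825 m, L = 0.2368 m, θ = 144.7°: the bracketed kinematic factor |dx/dθ| = 0.033835 m.
ω = v/|dx/dθ| = 0.3/0.033835 = 8.8667 rad/s.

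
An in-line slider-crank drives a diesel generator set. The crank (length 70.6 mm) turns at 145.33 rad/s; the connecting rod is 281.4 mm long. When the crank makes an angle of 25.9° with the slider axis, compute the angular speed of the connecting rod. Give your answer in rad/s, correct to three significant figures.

33.0

ω = 145.3 rad/s
The rod makes angle φ with the slider axis where L sinφ = r sinθ; differentiating, L cosφ·φ̇ = r ω cosθ.
L cosφ = √(L² − r² sin²θ) = 0.27971 m.
|ω_rod| = r ω |cosθ| / √(L² − r² sin²θ) = 0.0706·145.3·0.89956/0.27971 = 32.998 rad/s.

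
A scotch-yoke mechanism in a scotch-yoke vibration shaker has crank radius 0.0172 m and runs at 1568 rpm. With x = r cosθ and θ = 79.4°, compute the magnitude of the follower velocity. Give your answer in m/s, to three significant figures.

ω = 164.2 rad/s (from 1568 rpm).
x = r cosθ ⇒ ẋ = −rω sinθ.
|v| = rω|sinθ| = 0.0172·164.2·|sin 79.4°| = 2.7761 m/s.

2.78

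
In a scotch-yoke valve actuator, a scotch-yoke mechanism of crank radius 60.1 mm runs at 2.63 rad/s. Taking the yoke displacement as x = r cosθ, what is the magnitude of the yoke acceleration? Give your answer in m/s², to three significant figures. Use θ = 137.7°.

0.307

ω = 2.63 rad/s
x = r cosθ ⇒ ẍ = −rω² cosθ (ω constant).
|a| = rω²|cosθ| = 0.0601·(2.63)²·|cos 137.7°| = 0.30747 m/s².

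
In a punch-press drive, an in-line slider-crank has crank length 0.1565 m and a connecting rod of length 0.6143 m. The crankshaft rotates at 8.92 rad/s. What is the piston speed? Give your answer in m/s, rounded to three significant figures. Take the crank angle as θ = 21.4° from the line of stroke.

0.631

ω = 8.92 rad/s
For an in-line slider-crank, x = r cosθ + √(L² − r² sin²θ), so v = −rω sinθ·[1 + r cosθ/√(L² − r² sin²θ)].
With r = 0.1565 m, L = 0.6143 m, θ = 21.4°: √(L² − r² sin²θ) = 0.61164 m.
v = −0.1565·8.92·0.36488·[1 + 0.1565·0.93106/0.61164] = -0.63071 m/s.
|v| = 0.63071 m/s.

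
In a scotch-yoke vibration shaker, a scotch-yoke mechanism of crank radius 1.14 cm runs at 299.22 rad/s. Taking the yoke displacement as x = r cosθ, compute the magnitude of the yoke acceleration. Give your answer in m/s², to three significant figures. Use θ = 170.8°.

1010

ω = 299.2 rad/s
x = r cosθ ⇒ ẍ = −rω² cosθ (ω constant).
|a| = rω²|cosθ| = 0.0114·(299.2)²·|cos 170.8°| = 1007.5 m/s².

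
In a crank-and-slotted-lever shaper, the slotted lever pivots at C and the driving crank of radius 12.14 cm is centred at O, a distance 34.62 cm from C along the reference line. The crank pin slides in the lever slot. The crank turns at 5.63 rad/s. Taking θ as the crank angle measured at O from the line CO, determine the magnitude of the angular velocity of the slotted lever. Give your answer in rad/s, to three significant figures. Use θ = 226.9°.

1.02

ω = 5.63 rad/s
Crank pin A relative to C: A = (d + r cosθ, r sinθ); lever angle φ = atan2(r sinθ, d + r cosθ).
Differentiating tanφ: φ̇ = rω(d cosθ + r)/(d² + r² + 2dr cosθ).
d² + r² + 2dr cosθ = |CA|² = 0.0771582 m²;  d cosθ + r = -0.11515 m.
|ω_lever| = |0.1214·5.63·-0.11515| / 0.0771582 = 1.02 rad/s.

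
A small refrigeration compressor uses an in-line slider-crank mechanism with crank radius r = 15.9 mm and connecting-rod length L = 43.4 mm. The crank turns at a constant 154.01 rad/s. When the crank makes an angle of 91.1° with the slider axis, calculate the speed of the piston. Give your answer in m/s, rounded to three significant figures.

2.43

ω = 154 rad/s
For an in-line slider-crank, x = r cosθ + √(L² − r² sin²θ), so v = −rω sinθ·[1 + r cosθ/√(L² − r² sin²θ)].
With r = 0.0159 m, L = 0.0434 m, θ = 91.1°: √(L² − r² sin²θ) = 0.040384 m.
v = −0.0159·154·0.99982·[1 + 0.0159·-0.01920/0.040384] = -2.4298 m/s.
|v| = 2.4298 m/s.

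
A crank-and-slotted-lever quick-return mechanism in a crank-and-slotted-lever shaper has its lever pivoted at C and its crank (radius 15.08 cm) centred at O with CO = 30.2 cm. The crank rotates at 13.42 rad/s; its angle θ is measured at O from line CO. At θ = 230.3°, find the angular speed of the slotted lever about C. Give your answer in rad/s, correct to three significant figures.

1.53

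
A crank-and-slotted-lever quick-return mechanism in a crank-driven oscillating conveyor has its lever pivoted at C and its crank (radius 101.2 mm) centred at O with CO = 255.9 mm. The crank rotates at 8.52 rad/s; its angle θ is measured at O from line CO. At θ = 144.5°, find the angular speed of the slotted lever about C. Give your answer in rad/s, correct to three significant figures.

ω = 8.52 rad/s
Crank pin A relative to C: A = (d + r cosθ, r sinθ); lever angle φ = atan2(r sinθ, d + r cosθ).
Differentiating tanφ: φ̇ = rω(d cosθ + r)/(d² + r² + 2dr cosθ).
d² + r² + 2dr cosθ = |CA|² = 0.0335598 m²;  d cosθ + r = -0.10713 m.
|ω_lever| = |0.1012·8.52·-0.10713| / 0.0335598 = 2.7525 rad/s.

2.75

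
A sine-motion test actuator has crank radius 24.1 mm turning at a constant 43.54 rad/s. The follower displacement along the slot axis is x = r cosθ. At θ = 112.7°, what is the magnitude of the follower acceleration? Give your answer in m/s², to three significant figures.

ω = 43.54 rad/s
x = r cosθ ⇒ ẍ = −rω² cosθ (ω constant).
|a| = rω²|cosθ| = 0.0241·(43.54)²·|cos 112.7°| = 17.631 m/s².

17.6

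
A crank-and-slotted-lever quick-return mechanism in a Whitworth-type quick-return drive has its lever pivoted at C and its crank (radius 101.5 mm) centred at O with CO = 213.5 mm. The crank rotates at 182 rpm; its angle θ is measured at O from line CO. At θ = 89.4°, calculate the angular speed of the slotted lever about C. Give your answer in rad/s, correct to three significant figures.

3.56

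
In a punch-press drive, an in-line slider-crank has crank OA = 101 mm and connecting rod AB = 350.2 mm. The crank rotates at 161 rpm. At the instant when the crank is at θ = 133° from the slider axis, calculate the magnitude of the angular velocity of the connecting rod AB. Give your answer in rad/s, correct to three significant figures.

3.39

ω = 16.86 rad/s (converted from 161 rpm).
The rod makes angle φ with the slider axis where L sinφ = r sinθ; differentiating, L cosφ·φ̇ = r ω cosθ.
L cosφ = √(L² − r² sin²θ) = 0.34232 m.
|ω_rod| = r ω |cosθ| / √(L² − r² sin²θ) = 0.101·16.86·0.68200/0.34232 = 3.3925 rad/s.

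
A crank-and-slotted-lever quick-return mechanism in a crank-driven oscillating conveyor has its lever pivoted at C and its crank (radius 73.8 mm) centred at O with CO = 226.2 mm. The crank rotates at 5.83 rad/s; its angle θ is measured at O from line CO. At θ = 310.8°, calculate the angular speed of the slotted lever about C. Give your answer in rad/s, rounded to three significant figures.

ω = 5.83 rad/s
Crank pin A relative to C: A = (d + r cosθ, r sinθ); lever angle φ = atan2(r sinθ, d + r cosθ).
Differentiating tanφ: φ̇ = rω(d cosθ + r)/(d² + r² + 2dr cosθ).
d² + r² + 2dr cosθ = |CA|² = 0.0784287 m²;  d cosθ + r = +0.2216 m.
|ω_lever| = |0.0738·5.83·+0.2216| / 0.0784287 = 1.2157 rad/s.

1.22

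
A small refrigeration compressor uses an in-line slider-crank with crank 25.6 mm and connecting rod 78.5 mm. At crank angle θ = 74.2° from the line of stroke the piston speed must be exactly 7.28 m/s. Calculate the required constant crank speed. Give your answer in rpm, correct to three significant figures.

2580

For an in-line slider-crank, |v_piston| = rω|sinθ|·[1 + r cosθ/√(L² − r² sin²θ)].
With r = 0.0256 m, L = 0.0785 m, θ = 74.2°: the bracketed kinematic factor |dx/dθ| = 0.026936 m.
ω = v/|dx/dθ| = 7.28/0.026936 = 270.27 rad/s.
N = 60ω/(2π) = 2580.9 rpm.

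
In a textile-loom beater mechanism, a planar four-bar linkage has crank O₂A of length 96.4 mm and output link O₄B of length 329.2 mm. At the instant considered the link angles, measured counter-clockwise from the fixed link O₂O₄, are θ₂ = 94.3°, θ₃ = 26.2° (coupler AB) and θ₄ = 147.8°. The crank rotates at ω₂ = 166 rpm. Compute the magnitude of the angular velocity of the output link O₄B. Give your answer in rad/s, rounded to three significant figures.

ω₂ = 17.38 rad/s (from 166 rpm).
Differentiating the loop-closure r₂e^{iθ₂}+r₃e^{iθ₃}=r₁+r₄e^{iθ₄} gives r₂ω₂e^{iθ₂}+r₃ω₃e^{iθ₃}=r₄ω₄e^{iθ₄}.
Eliminating the other unknown: ω₄ = r₂ω₂ sin(θ₂−θ₃) / [r₄ sin(θ₄−θ₃)].
Numerator sine = +0.92784; denominator sine = +0.85173.
Result = 0.0964·17.38·(+0.92784) / (0.3292·(+0.85173)) = +5.5453 rad/s; magnitude 5.5453 rad/s.

5.55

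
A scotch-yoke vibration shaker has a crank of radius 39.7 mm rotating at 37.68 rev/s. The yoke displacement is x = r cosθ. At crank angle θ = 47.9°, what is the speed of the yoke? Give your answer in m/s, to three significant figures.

ω = 236.8 rad/s (from 37.68 rev/s).
x = r cosθ ⇒ ẋ = −rω sinθ.
|v| = rω|sinθ| = 0.0397·236.8·|sin 47.9°| = 6.9738 m/s.

6.97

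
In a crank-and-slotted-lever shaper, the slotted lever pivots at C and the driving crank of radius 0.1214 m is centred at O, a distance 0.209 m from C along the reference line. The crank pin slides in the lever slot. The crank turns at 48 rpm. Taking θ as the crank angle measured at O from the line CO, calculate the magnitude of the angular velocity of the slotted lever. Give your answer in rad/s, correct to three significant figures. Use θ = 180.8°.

ω = 5.027 rad/s (from 48 rpm).
Crank pin A relative to C: A = (d + r cosθ, r sinθ); lever angle φ = atan2(r sinθ, d + r cosθ).
Differentiating tanφ: φ̇ = rω(d cosθ + r)/(d² + r² + 2dr cosθ).
d² + r² + 2dr cosθ = |CA|² = 0.00767871 m²;  d cosθ + r = -0.08758 m.
|ω_lever| = |0.1214·5.027·-0.08758| / 0.00767871 = 6.9599 rad/s.

6.96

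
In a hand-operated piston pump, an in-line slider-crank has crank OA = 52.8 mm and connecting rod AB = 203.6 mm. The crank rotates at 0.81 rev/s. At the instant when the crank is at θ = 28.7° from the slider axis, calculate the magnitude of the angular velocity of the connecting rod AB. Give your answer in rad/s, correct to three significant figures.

1.17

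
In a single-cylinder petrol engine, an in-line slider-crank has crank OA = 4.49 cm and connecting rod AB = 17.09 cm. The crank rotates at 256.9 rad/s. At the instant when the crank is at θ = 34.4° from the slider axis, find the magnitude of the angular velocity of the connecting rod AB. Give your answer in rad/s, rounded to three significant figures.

ω = 256.9 rad/s
The rod makes angle φ with the slider axis where L sinφ = r sinθ; differentiating, L cosφ·φ̇ = r ω cosθ.
L cosφ = √(L² − r² sin²θ) = 0.16901 m.
|ω_rod| = r ω |cosθ| / √(L² − r² sin²θ) = 0.0449·256.9·0.82511/0.16901 = 56.314 rad/s.

56.3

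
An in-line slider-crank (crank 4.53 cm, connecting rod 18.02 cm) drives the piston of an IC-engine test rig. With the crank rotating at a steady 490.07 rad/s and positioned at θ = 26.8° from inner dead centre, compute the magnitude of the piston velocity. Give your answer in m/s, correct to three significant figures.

12.3

ω = 490.1 rad/s
For an in-line slider-crank, x = r cosθ + √(L² − r² sin²θ), so v = −rω sinθ·[1 + r cosθ/√(L² − r² sin²θ)].
With r = 0.0453 m, L = 0.1802 m, θ = 26.8°: √(L² − r² sin²θ) = 0.17904 m.
v = −0.0453·490.1·0.45088·[1 + 0.0453·0.89259/0.17904] = -12.27 m/s.
|v| = 12.27 m/s.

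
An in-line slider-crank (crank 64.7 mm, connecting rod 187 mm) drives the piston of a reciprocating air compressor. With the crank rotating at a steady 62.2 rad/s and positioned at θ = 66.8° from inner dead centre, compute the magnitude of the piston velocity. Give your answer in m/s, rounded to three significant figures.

ω = 62.2 rad/s
For an in-line slider-crank, x = r cosθ + √(L² − r² sin²θ), so v = −rω sinθ·[1 + r cosθ/√(L² − r² sin²θ)].
With r = 0.0647 m, L = 0.187 m, θ = 66.8°: √(L² − r² sin²θ) = 0.17729 m.
v = −0.0647·62.2·0.91914·[1 + 0.0647·0.39394/0.17729] = -4.2307 m/s.
|v| = 4.2307 m/s.

4.23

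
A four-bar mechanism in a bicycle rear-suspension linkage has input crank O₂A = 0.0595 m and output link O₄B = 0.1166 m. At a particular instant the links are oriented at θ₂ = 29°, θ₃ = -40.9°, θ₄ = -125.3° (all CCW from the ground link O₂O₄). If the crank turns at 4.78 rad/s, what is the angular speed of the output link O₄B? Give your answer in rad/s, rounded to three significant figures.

2.30

ω₂ = 4.78 rad/s
Differentiating the loop-closure r₂e^{iθ₂}+r₃e^{iθ₃}=r₁+r₄e^{iθ₄} gives r₂ω₂e^{iθ₂}+r₃ω₃e^{iθ₃}=r₄ω₄e^{iθ₄}.
Eliminating the other unknown: ω₄ = r₂ω₂ sin(θ₂−θ₃) / [r₄ sin(θ₄−θ₃)].
Numerator sine = +0.93909; denominator sine = -0.99523.
Result = 0.0595·4.78·(+0.93909) / (0.1166·(-0.99523)) = -2.3016 rad/s; magnitude 2.3016 rad/s.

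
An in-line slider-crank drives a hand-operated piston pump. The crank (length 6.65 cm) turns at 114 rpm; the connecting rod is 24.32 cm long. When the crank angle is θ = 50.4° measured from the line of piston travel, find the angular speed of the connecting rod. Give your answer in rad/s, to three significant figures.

2.13

ω = 11.94 rad/s (converted from 114 rpm).
The rod makes angle φ with the slider axis where L sinφ = r sinθ; differentiating, L cosφ·φ̇ = r ω cosθ.
L cosφ = √(L² − r² sin²θ) = 0.23774 m.
|ω_rod| = r ω |cosθ| / √(L² − r² sin²θ) = 0.0665·11.94·0.63742/0.23774 = 2.1285 rad/s.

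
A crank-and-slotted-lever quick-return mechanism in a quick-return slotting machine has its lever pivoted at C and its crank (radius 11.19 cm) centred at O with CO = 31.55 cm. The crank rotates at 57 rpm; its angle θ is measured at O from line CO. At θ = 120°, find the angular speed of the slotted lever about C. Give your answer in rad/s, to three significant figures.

0.399

ω = 5.969 rad/s (from 57 rpm).
Crank pin A relative to C: A = (d + r cosθ, r sinθ); lever angle φ = atan2(r sinθ, d + r cosθ).
Differentiating tanφ: φ̇ = rω(d cosθ + r)/(d² + r² + 2dr cosθ).
d² + r² + 2dr cosθ = |CA|² = 0.0767574 m²;  d cosθ + r = -0.04585 m.
|ω_lever| = |0.1119·5.969·-0.04585| / 0.0767574 = 0.39898 rad/s.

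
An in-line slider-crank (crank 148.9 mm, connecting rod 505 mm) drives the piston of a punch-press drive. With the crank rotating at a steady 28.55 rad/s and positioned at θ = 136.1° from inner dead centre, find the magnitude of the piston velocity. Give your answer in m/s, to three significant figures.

2.31

ω = 28.55 rad/s
For an in-line slider-crank, x = r cosθ + √(L² − r² sin²θ), so v = −rω sinθ·[1 + r cosθ/√(L² − r² sin²θ)].
With r = 0.1489 m, L = 0.505 m, θ = 136.1°: √(L² − r² sin²θ) = 0.49433 m.
v = −0.1489·28.55·0.69340·[1 + 0.1489·-0.72055/0.49433] = -2.3079 m/s.
|v| = 2.3079 m/s.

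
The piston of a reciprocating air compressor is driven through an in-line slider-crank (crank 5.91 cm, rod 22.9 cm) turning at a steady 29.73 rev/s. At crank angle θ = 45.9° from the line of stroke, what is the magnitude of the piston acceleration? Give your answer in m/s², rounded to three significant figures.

ω = 2π·29.7 = 186.8 rad/s
x(θ) = r cosθ + √(L² − r² sin²θ); with ω constant, a = ω²·d²x/dθ².
d²x/dθ² = −r cosθ − r²(cos2θ)/√u − r⁴ sin²2θ/(4u^{3/2}),  u = L² − r² sin²θ = 0.0506397 m².
Substituting r = 0.0591 m, L = 0.229 m, θ = 45.9°: d²x/dθ² = -0.040908 m.
a = ω²·d²x/dθ² = (186.8)²·(-0.040908) = -1427.4 m/s²;  |a| = 1427.4 m/s².

1430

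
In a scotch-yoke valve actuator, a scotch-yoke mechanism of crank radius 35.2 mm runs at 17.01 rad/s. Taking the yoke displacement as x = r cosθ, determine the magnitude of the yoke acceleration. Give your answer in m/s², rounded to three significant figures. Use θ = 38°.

8.03

ω = 17.01 rad/s
x = r cosθ ⇒ ẍ = −rω² cosθ (ω constant).
|a| = rω²|cosθ| = 0.0352·(17.01)²·|cos 38°| = 8.0257 m/s².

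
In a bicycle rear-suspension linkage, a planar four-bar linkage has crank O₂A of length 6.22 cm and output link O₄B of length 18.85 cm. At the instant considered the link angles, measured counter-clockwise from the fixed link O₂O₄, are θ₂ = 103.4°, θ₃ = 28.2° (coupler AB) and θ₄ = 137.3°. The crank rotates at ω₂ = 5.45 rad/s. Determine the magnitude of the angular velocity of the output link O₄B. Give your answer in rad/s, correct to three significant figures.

1.84

ω₂ = 5.45 rad/s
Differentiating the loop-closure r₂e^{iθ₂}+r₃e^{iθ₃}=r₁+r₄e^{iθ₄} gives r₂ω₂e^{iθ₂}+r₃ω₃e^{iθ₃}=r₄ω₄e^{iθ₄}.
Eliminating the other unknown: ω₄ = r₂ω₂ sin(θ₂−θ₃) / [r₄ sin(θ₄−θ₃)].
Numerator sine = +0.96682; denominator sine = +0.94495.
Result = 0.0622·5.45·(+0.96682) / (0.1885·(+0.94495)) = +1.84 rad/s; magnitude 1.84 rad/s.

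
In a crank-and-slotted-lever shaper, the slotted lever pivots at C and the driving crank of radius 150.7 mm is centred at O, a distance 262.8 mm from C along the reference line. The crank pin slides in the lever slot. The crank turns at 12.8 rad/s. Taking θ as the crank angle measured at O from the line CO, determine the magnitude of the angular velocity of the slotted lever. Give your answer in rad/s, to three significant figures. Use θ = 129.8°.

0.823

ω = 12.8 rad/s
Crank pin A relative to C: A = (d + r cosθ, r sinθ); lever angle φ = atan2(r sinθ, d + r cosθ).
Differentiating tanφ: φ̇ = rω(d cosθ + r)/(d² + r² + 2dr cosθ).
d² + r² + 2dr cosθ = |CA|² = 0.0410726 m²;  d cosθ + r = -0.017521 m.
|ω_lever| = |0.1507·12.8·-0.017521| / 0.0410726 = 0.82286 rad/s.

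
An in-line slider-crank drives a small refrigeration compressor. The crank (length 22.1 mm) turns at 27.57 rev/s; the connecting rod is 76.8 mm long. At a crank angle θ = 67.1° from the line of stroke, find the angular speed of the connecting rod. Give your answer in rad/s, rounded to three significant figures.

ω = 173.2 rad/s (converted from 27.57 rev/s).
The rod makes angle φ with the slider axis where L sinφ = r sinθ; differentiating, L cosφ·φ̇ = r ω cosθ.
L cosφ = √(L² − r² sin²θ) = 0.074053 m.
|ω_rod| = r ω |cosθ| / √(L² − r² sin²θ) = 0.0221·173.2·0.38912/0.074053 = 20.117 rad/s.

20.1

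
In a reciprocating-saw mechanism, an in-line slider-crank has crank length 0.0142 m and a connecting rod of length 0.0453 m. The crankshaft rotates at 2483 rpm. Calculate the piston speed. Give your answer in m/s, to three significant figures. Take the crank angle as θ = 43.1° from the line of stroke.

ω = 2π·2483/60 = 260 rad/s
For an in-line slider-crank, x = r cosθ + √(L² − r² sin²θ), so v = −rω sinθ·[1 + r cosθ/√(L² − r² sin²θ)].
With r = 0.0142 m, L = 0.0453 m, θ = 43.1°: √(L² − r² sin²θ) = 0.044249 m.
v = −0.0142·260·0.68327·[1 + 0.0142·0.73016/0.044249] = -3.114 m/s.
|v| = 3.114 m/s.

3.11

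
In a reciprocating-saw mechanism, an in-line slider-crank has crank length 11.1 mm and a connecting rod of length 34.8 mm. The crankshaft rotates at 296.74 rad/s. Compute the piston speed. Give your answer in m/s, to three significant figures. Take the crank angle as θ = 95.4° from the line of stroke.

ω = 296.7 rad/s
For an in-line slider-crank, x = r cosθ + √(L² − r² sin²θ), so v = −rω sinθ·[1 + r cosθ/√(L² − r² sin²θ)].
With r = 0.0111 m, L = 0.0348 m, θ = 95.4°: √(L² − r² sin²θ) = 0.032999 m.
v = −0.0111·296.7·0.99556·[1 + 0.0111·-0.09411/0.032999] = -3.1754 m/s.
|v| = 3.1754 m/s.

3.18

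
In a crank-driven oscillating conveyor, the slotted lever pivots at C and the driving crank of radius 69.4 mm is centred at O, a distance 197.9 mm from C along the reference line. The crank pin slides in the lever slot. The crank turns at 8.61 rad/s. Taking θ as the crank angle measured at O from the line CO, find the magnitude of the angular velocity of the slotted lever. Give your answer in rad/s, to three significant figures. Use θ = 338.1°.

ω = 8.61 rad/s
Crank pin A relative to C: A = (d + r cosθ, r sinθ); lever angle φ = atan2(r sinθ, d + r cosθ).
Differentiating tanφ: φ̇ = rω(d cosθ + r)/(d² + r² + 2dr cosθ).
d² + r² + 2dr cosθ = |CA|² = 0.0694671 m²;  d cosθ + r = +0.25302 m.
|ω_lever| = |0.0694·8.61·+0.25302| / 0.0694671 = 2.1764 rad/s.

2.18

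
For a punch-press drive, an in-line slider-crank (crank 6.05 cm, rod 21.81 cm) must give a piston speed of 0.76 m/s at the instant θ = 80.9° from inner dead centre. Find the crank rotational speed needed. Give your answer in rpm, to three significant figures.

For an in-line slider-crank, |v_piston| = rω|sinθ|·[1 + r cosθ/√(L² − r² sin²θ)].
With r = 0.0605 m, L = 0.2181 m, θ = 80.9°: the bracketed kinematic factor |dx/dθ| = 0.062464 m.
ω = v/|dx/dθ| = 0.76/0.062464 = 12.167 rad/s.
N = 60ω/(2π) = 116.19 rpm.

116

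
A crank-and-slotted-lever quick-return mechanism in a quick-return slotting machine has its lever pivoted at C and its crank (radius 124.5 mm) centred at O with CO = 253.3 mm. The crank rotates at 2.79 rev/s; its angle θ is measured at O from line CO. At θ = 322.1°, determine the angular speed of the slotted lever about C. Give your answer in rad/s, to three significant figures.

ω = 17.53 rad/s (from 2.79 rev/s).
Crank pin A relative to C: A = (d + r cosθ, r sinθ); lever angle φ = atan2(r sinθ, d + r cosθ).
Differentiating tanφ: φ̇ = rω(d cosθ + r)/(d² + r² + 2dr cosθ).
d² + r² + 2dr cosθ = |CA|² = 0.12943 m²;  d cosθ + r = +0.32437 m.
|ω_lever| = |0.1245·17.53·+0.32437| / 0.12943 = 5.4697 rad/s.

5.47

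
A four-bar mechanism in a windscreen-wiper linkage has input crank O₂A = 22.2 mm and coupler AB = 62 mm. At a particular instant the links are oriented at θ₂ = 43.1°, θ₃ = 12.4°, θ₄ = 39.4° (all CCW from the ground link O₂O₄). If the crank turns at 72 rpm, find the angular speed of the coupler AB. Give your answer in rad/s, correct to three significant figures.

0.384

ω₂ = 7.54 rad/s (from 72 rpm).
Differentiating the loop-closure r₂e^{iθ₂}+r₃e^{iθ₃}=r₁+r₄e^{iθ₄} gives r₂ω₂e^{iθ₂}+r₃ω₃e^{iθ₃}=r₄ω₄e^{iθ₄}.
Eliminating the other unknown: ω₃ = r₂ω₂ sin(θ₄−θ₂) / [r₃ sin(θ₃−θ₄)].
Numerator sine = -0.06453; denominator sine = -0.45399.
Result = 0.0222·7.54·(-0.06453) / (0.062·(-0.45399)) = +0.38375 rad/s; magnitude 0.38375 rad/s.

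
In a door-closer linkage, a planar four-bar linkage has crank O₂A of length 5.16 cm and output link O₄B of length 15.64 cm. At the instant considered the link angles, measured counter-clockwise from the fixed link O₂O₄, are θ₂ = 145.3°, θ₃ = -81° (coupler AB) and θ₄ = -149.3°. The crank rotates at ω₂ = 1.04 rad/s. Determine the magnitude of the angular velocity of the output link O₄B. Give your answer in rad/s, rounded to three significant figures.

0.267

ω₂ = 1.04 rad/s
Differentiating the loop-closure r₂e^{iθ₂}+r₃e^{iθ₃}=r₁+r₄e^{iθ₄} gives r₂ω₂e^{iθ₂}+r₃ω₃e^{iθ₃}=r₄ω₄e^{iθ₄}.
Eliminating the other unknown: ω₄ = r₂ω₂ sin(θ₂−θ₃) / [r₄ sin(θ₄−θ₃)].
Numerator sine = -0.72297; denominator sine = -0.92913.
Result = 0.0516·1.04·(-0.72297) / (0.1564·(-0.92913)) = +0.26699 rad/s; magnitude 0.26699 rad/s.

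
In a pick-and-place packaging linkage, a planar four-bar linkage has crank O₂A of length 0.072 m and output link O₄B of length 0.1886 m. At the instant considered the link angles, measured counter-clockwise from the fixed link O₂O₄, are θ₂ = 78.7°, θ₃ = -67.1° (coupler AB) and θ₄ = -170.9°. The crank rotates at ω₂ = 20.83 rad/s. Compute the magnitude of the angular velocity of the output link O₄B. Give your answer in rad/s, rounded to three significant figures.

4.60

ω₂ = 20.83 rad/s
Differentiating the loop-closure r₂e^{iθ₂}+r₃e^{iθ₃}=r₁+r₄e^{iθ₄} gives r₂ω₂e^{iθ₂}+r₃ω₃e^{iθ₃}=r₄ω₄e^{iθ₄}.
Eliminating the other unknown: ω₄ = r₂ω₂ sin(θ₂−θ₃) / [r₄ sin(θ₄−θ₃)].
Numerator sine = +0.56208; denominator sine = -0.97113.
Result = 0.072·20.83·(+0.56208) / (0.1886·(-0.97113)) = -4.6026 rad/s; magnitude 4.6026 rad/s.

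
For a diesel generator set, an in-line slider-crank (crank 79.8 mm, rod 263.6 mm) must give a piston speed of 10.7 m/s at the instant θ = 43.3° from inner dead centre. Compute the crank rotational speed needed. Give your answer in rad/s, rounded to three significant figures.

For an in-line slider-crank, |v_piston| = rω|sinθ|·[1 + r cosθ/√(L² − r² sin²θ)].
With r = 0.0798 m, L = 0.2636 m, θ = 43.3°: the bracketed kinematic factor |dx/dθ| = 0.067055 m.
ω = v/|dx/dθ| = 10.7/0.067055 = 159.57 rad/s.

160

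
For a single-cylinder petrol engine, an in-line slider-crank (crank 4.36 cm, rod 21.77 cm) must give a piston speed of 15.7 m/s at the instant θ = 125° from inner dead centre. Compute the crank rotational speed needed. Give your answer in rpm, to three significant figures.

For an in-line slider-crank, |v_piston| = rω|sinθ|·[1 + r cosθ/√(L² − r² sin²θ)].
With r = 0.0436 m, L = 0.2177 m, θ = 125°: the bracketed kinematic factor |dx/dθ| = 0.031556 m.
ω = v/|dx/dθ| = 15.7/0.031556 = 497.53 rad/s.
N = 60ω/(2π) = 4751 rpm.

4750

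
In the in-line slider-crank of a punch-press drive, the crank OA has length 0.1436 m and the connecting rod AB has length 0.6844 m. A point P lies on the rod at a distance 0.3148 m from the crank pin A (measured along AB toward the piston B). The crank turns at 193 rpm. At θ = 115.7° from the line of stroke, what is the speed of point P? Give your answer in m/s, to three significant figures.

2.59

ω = 20.21 rad/s.  Crank-pin speed |V_A| = rω = 2.9023 m/s, perpendicular to OA.
Rod angle: sinφ = −(r/L) sinθ ⇒ φ = -10.898°; ω_rod = −rω cosθ/√(L²−r²sin²θ) = +1.8728 rad/s.
V_P = V_A + ω_rod × AP, with AP = 0.3148 m along the rod.
Components: V_Px = −rω sinθ − a·ω_rod·sinφ = -2.5037 m/s;  V_Py = rω cosθ + a·ω_rod·cosφ = -0.67969 m/s.
|V_P| = √(V_Px² + V_Py²) = 2.5943 m/s.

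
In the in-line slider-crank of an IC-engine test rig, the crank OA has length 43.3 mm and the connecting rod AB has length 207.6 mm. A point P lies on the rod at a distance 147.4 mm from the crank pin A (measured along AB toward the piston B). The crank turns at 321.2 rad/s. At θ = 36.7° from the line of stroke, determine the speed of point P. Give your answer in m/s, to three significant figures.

ω = 321.2 rad/s.  Crank-pin speed |V_A| = rω = 13.908 m/s, perpendicular to OA.
Rod angle: sinφ = −(r/L) sinθ ⇒ φ = -7.160°; ω_rod = −rω cosθ/√(L²−r²sin²θ) = -54.136 rad/s.
V_P = V_A + ω_rod × AP, with AP = 0.1474 m along the rod.
Components: V_Px = −rω sinθ − a·ω_rod·sinφ = -9.3064 m/s;  V_Py = rω cosθ + a·ω_rod·cosφ = +3.2336 m/s.
|V_P| = √(V_Px² + V_Py²) = 9.8522 m/s.

9.85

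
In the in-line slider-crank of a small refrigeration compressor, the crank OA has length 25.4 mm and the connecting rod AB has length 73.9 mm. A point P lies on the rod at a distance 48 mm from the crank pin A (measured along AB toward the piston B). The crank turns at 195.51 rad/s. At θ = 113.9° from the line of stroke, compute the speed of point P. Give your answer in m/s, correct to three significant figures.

4.17

ω = 195.5 rad/s.  Crank-pin speed |V_A| = rω = 4.966 m/s, perpendicular to OA.
Rod angle: sinφ = −(r/L) sinθ ⇒ φ = -18.315°; ω_rod = −rω cosθ/√(L²−r²sin²θ) = +28.677 rad/s.
V_P = V_A + ω_rod × AP, with AP = 0.048 m along the rod.
Components: V_Px = −rω sinθ − a·ω_rod·sinφ = -4.1076 m/s;  V_Py = rω cosθ + a·ω_rod·cosφ = -0.70512 m/s.
|V_P| = √(V_Px² + V_Py²) = 4.1677 m/s.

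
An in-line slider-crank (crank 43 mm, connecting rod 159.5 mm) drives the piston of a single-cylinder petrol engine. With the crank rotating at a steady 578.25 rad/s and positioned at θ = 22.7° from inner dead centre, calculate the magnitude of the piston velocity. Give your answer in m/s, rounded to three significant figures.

ω = 578.2 rad/s
For an in-line slider-crank, x = r cosθ + √(L² − r² sin²θ), so v = −rω sinθ·[1 + r cosθ/√(L² − r² sin²θ)].
With r = 0.043 m, L = 0.1595 m, θ = 22.7°: √(L² − r² sin²θ) = 0.15863 m.
v = −0.043·578.2·0.38591·[1 + 0.043·0.92254/0.15863] = -11.995 m/s.
|v| = 11.995 m/s.

12.0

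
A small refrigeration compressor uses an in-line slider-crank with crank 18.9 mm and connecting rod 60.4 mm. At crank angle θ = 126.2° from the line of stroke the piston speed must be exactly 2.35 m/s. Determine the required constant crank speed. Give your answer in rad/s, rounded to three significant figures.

190

For an in-line slider-crank, |v_piston| = rω|sinθ|·[1 + r cosθ/√(L² − r² sin²θ)].
With r = 0.0189 m, L = 0.0604 m, θ = 126.2°: the bracketed kinematic factor |dx/dθ| = 0.012339 m.
ω = v/|dx/dθ| = 2.35/0.012339 = 190.46 rad/s.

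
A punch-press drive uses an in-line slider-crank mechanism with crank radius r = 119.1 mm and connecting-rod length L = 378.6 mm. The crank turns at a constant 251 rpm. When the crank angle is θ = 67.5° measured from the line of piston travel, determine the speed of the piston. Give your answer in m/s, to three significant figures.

ω = 2π·251/60 = 26.28 rad/s
For an in-line slider-crank, x = r cosθ + √(L² − r² sin²θ), so v = −rω sinθ·[1 + r cosθ/√(L² − r² sin²θ)].
With r = 0.1191 m, L = 0.3786 m, θ = 67.5°: √(L² − r² sin²θ) = 0.36226 m.
v = −0.1191·26.28·0.92388·[1 + 0.1191·0.38268/0.36226] = -3.2561 m/s.
|v| = 3.2561 m/s.

3.26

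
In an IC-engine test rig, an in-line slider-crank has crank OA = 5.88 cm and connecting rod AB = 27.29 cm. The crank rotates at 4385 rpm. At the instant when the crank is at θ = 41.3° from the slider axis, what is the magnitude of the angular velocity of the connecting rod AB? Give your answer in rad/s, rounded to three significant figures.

75.1

ω = 459.2 rad/s (converted from 4385 rpm).
The rod makes angle φ with the slider axis where L sinφ = r sinθ; differentiating, L cosφ·φ̇ = r ω cosθ.
L cosφ = √(L² − r² sin²θ) = 0.27013 m.
|ω_rod| = r ω |cosθ| / √(L² − r² sin²θ) = 0.0588·459.2·0.75126/0.27013 = 75.093 rad/s.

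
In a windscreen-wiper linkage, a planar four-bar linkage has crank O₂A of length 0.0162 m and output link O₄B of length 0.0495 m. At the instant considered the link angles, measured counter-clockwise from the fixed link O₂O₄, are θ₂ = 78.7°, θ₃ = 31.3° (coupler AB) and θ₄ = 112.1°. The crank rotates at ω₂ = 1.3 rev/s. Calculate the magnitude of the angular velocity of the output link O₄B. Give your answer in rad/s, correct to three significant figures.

1.99

ω₂ = 8.168 rad/s (from 1.3 rev/s).
Differentiating the loop-closure r₂e^{iθ₂}+r₃e^{iθ₃}=r₁+r₄e^{iθ₄} gives r₂ω₂e^{iθ₂}+r₃ω₃e^{iθ₃}=r₄ω₄e^{iθ₄}.
Eliminating the other unknown: ω₄ = r₂ω₂ sin(θ₂−θ₃) / [r₄ sin(θ₄−θ₃)].
Numerator sine = +0.73610; denominator sine = +0.98714.
Result = 0.0162·8.168·(+0.73610) / (0.0495·(+0.98714)) = +1.9934 rad/s; magnitude 1.9934 rad/s.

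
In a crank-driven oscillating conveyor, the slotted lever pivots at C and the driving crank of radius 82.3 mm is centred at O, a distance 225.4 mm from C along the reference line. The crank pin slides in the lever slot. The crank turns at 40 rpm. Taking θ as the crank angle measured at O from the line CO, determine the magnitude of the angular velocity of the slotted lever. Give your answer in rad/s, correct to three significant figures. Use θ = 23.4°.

ω = 4.189 rad/s (from 40 rpm).
Crank pin A relative to C: A = (d + r cosθ, r sinθ); lever angle φ = atan2(r sinθ, d + r cosθ).
Differentiating tanφ: φ̇ = rω(d cosθ + r)/(d² + r² + 2dr cosθ).
d² + r² + 2dr cosθ = |CA|² = 0.0916279 m²;  d cosθ + r = +0.28916 m.
|ω_lever| = |0.0823·4.189·+0.28916| / 0.0916279 = 1.0879 rad/s.

1.09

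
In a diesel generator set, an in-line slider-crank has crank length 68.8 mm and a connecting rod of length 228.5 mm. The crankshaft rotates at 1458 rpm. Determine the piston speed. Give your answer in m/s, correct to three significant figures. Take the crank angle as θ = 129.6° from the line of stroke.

ω = 2π·1458/60 = 152.7 rad/s
For an in-line slider-crank, x = r cosθ + √(L² − r² sin²θ), so v = −rω sinθ·[1 + r cosθ/√(L² − r² sin²θ)].
With r = 0.0688 m, L = 0.2285 m, θ = 129.6°: √(L² − r² sin²θ) = 0.22227 m.
v = −0.0688·152.7·0.77051·[1 + 0.0688·-0.63742/0.22227] = -6.4969 m/s.
|v| = 6.4969 m/s.

6.50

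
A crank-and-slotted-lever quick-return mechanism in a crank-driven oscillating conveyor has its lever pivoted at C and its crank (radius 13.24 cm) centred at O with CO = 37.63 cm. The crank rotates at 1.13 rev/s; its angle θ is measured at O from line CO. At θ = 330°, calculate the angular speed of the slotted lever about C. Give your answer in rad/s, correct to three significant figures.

1.76

ω = 7.1 rad/s (from 1.13 rev/s).
Crank pin A relative to C: A = (d + r cosθ, r sinθ); lever angle φ = atan2(r sinθ, d + r cosθ).
Differentiating tanφ: φ̇ = rω(d cosθ + r)/(d² + r² + 2dr cosθ).
d² + r² + 2dr cosθ = |CA|² = 0.245426 m²;  d cosθ + r = +0.45829 m.
|ω_lever| = |0.1324·7.1·+0.45829| / 0.245426 = 1.7553 rad/s.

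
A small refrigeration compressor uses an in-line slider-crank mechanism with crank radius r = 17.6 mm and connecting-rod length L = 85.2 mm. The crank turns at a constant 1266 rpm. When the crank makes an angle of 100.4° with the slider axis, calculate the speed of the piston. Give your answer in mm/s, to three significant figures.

2210

ω = 2π·1266/60 = 132.6 rad/s
For an in-line slider-crank, x = r cosθ + √(L² − r² sin²θ), so v = −rω sinθ·[1 + r cosθ/√(L² − r² sin²θ)].
With r = 0.0176 m, L = 0.0852 m, θ = 100.4°: √(L² − r² sin²θ) = 0.083423 m.
v = −0.0176·132.6·0.98357·[1 + 0.0176·-0.18052/0.083423] = -2.2076 m/s.
|v| = 2.2076 m/s = 2207.6 mm/s.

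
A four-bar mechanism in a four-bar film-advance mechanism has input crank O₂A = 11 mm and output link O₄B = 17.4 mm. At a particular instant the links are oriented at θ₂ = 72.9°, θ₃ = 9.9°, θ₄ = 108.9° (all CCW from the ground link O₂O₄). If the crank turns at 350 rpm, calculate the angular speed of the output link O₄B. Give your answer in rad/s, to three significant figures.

20.9

ω₂ = 36.65 rad/s (from 350 rpm).
Differentiating the loop-closure r₂e^{iθ₂}+r₃e^{iθ₃}=r₁+r₄e^{iθ₄} gives r₂ω₂e^{iθ₂}+r₃ω₃e^{iθ₃}=r₄ω₄e^{iθ₄}.
Eliminating the other unknown: ω₄ = r₂ω₂ sin(θ₂−θ₃) / [r₄ sin(θ₄−θ₃)].
Numerator sine = +0.89101; denominator sine = +0.98769.
Result = 0.011·36.65·(+0.89101) / (0.0174·(+0.98769)) = +20.903 rad/s; magnitude 20.903 rad/s.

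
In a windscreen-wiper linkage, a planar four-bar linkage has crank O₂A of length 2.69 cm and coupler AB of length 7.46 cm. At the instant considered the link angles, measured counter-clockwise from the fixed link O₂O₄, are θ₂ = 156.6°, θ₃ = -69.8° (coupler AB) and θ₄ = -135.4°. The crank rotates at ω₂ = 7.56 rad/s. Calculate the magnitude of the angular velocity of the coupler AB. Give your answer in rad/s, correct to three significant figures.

2.78

ω₂ = 7.56 rad/s
Differentiating the loop-closure r₂e^{iθ₂}+r₃e^{iθ₃}=r₁+r₄e^{iθ₄} gives r₂ω₂e^{iθ₂}+r₃ω₃e^{iθ₃}=r₄ω₄e^{iθ₄}.
Eliminating the other unknown: ω₃ = r₂ω₂ sin(θ₄−θ₂) / [r₃ sin(θ₃−θ₄)].
Numerator sine = +0.92718; denominator sine = +0.91068.
Result = 0.0269·7.56·(+0.92718) / (0.0746·(+0.91068)) = +2.7755 rad/s; magnitude 2.7755 rad/s.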